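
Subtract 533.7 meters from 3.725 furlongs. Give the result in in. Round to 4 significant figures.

3.725 furlong = 29502.0 in and 533.7 m = 21011.8 in.
29502.0 − 21011.8 ≈ 8490 in.

8490 in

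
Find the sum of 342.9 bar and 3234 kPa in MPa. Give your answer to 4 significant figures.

342.9 bar = 34.2900 MPa and 3234 kPa = 3.23400 MPa.
34.2900 + 3.23400 ≈ 37.52 MPa.

37.52 megapascals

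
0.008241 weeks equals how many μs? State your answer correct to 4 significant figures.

4.984e+9 microseconds

1 wk = 6.04800e+11 μs.
0.008241 × 6.04800e+11 ≈ 4.984e+9 μs.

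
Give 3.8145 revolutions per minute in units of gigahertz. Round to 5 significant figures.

1 revolution per minute = 1.66667e-11 gigahertz.
Then 3.8145 × 1.66667e-11 ≈ 6.3575e-11 GHz.

6.3575e-11 GHz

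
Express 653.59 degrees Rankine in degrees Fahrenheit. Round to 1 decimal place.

193.9 degrees Fahrenheit

°R = °F + 459.67.
Applying the formula gives 193.9 °F.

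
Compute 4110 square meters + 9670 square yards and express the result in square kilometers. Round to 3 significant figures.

0.0122 km²

4110 m² = 0.00411000 km² and 9670 yd² = 0.00808535 km².
0.00411000 + 0.00808535 ≈ 0.0122 km².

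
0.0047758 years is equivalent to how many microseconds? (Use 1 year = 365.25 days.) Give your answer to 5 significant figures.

1 yr = 3.15576e+13 μs.
Thus 0.0047758 × 3.15576e+13 ≈ 1.5071e+11 μs.

1.5071e+11 microseconds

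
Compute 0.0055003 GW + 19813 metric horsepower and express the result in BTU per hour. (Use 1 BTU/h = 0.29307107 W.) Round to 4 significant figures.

6.849e+7 BTU per hour

0.0055003 GW = 1.87678e+7 BTU/h and 19813 PS = 4.97232e+7 BTU/h.
1.87678e+7 + 4.97232e+7 ≈ 6.849e+7 BTU/h.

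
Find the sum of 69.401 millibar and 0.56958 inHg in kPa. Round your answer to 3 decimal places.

69.401 mbar = 6.94010 kPa and 0.56958 inHg = 1.92882 kPa.
6.94010 + 1.92882 ≈ 8.869 kPa.

8.869 kPa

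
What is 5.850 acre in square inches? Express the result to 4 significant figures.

3.669e+7 square inches

1 acre = 6.27264e+6 in².
Then 5.850 × 6.27264e+6 ≈ 3.669e+7 in².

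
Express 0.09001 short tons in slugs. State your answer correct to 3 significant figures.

1 short ton = 62.1619 slug.
So 0.09001 × 62.1619 ≈ 5.60 slug.

5.60 slugs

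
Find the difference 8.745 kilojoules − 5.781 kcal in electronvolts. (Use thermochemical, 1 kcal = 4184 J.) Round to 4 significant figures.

-9.639 × 10^22 electronvolts

8.745 kJ = 5.45820 × 10^22 eV and 5.781 kcal = 1.50968 × 10^23 eV.
5.45820 × 10^22 − 1.50968 × 10^23 ≈ -9.639 × 10^22 eV.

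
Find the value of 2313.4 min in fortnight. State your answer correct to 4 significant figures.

0.1148 fortnight

1 min = 4.96032 × 10^-5 fortnight.
Thus 2313.4 × 4.96032 × 10^-5 ≈ 0.1148 fortnight.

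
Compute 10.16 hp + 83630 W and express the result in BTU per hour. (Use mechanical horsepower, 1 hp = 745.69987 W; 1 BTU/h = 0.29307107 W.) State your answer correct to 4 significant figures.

311200 BTU/h

10.16 hp = 25851.4 BTU/h and 83630 W = 285357 BTU/h.
25851.4 + 285357 ≈ 311200 BTU/h.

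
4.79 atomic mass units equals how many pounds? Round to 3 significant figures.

1 atomic mass unit = 3.66086e-27 lb.
Then 4.79 × 3.66086e-27 ≈ 1.75e-26 lb.

1.75e-26 lb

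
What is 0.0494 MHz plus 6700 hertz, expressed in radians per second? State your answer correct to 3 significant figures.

0.0494 MHz = 310389 rad/s and 6700 Hz = 42097.3 rad/s.
310389 + 42097.3 ≈ 352000 rad/s.

352000 rad/s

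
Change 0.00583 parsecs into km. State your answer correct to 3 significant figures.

1 pc = 3.08568e+13 km.
Thus 0.00583 × 3.08568e+13 ≈ 1.80e+11 km.

1.80e+11 km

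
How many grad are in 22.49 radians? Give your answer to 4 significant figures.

1432 grad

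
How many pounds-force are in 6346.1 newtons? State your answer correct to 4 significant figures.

1 newton = 0.224809 pounds-force.
6346.1 × 0.224809 ≈ 1427 lbf.

1427 lbf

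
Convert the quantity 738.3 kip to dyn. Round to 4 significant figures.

3.284 × 10^11 dynes

1 kip = 4.44822 × 10^8 dynes.
738.3 × 4.44822 × 10^8 ≈ 3.284 × 10^11 dyn.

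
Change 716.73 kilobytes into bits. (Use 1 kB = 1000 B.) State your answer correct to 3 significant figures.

1 kB = 8000.00 bit.
Thus 716.73 × 8000.00 ≈ 5.73e+6 bit.

5.73e+6 bit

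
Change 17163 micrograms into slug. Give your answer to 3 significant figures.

1.18 × 10^-6 slug

1 μg = 6.85218 × 10^-11 slug.
Then 17163 × 6.85218 × 10^-11 ≈ 1.18 × 10^-6 slug.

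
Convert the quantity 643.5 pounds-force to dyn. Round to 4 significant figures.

2.862e+8 dynes

1 lbf = 444822 dynes.
Then 643.5 × 444822 ≈ 2.862e+8 dyn.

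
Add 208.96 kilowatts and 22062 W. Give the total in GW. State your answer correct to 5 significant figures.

208.96 kW = 0.000208960 GW and 22062 W = 2.20620e-5 GW.
0.000208960 + 2.20620e-5 ≈ 0.00023102 GW.

0.00023102 GW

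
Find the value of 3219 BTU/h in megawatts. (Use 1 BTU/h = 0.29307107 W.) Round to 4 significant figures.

0.0009434 MW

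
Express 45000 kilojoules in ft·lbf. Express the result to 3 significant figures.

1 kJ = 737.562 ft·lbf.
So 45000 × 737.562 ≈ 3.32 × 10^7 ft·lbf.

3.32 × 10^7 ft·lbf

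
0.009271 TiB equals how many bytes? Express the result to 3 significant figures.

1.02e+10 bytes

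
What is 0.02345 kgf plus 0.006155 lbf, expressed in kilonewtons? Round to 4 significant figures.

0.0002573 kN

0.02345 kgf = 0.000229966 kN and 0.006155 lbf = 2.73788e-5 kN.
0.000229966 + 2.73788e-5 ≈ 0.0002573 kN.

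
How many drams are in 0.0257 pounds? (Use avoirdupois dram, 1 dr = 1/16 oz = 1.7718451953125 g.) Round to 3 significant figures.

6.58 dr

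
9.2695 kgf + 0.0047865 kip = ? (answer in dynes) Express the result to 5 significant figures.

1.1219e+7 dyn

9.2695 kgf = 9.09027e+6 dyn and 0.0047865 kip = 2.12914e+6 dyn.
9.09027e+6 + 2.12914e+6 ≈ 1.1219e+7 dyn.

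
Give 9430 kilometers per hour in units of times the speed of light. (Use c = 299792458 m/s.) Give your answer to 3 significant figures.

1 kilometer per hour = 9.26567e-10 times the speed of light.
So 9430 × 9.26567e-10 ≈ 8.74e-6 c.

8.74e-6 times the speed of light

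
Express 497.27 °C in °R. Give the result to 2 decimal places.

°R = (°C + 273.15) × 9/5.
Applying the formula gives 1386.76 °R.

1386.76 degrees Rankine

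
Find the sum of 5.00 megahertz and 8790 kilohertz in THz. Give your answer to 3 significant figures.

5.00 MHz = 5.00000 × 10^-6 THz and 8790 kHz = 8.79000 × 10^-6 THz.
5.00000 × 10^-6 + 8.79000 × 10^-6 ≈ 1.38 × 10^-5 THz.

1.38 × 10^-5 THz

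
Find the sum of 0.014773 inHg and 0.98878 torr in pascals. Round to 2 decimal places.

181.85 Pa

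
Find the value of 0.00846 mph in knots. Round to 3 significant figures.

0.00735 knots

1 mph = 0.868976 knots.
So 0.00846 × 0.868976 ≈ 0.00735 kn.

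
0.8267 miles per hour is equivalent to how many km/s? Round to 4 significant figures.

0.0003696 kilometers per second

1 mile per hour = 0.000447040 km/s.
0.8267 × 0.000447040 ≈ 0.0003696 km/s.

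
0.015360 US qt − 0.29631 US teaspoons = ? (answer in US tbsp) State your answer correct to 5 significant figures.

0.88427 US tbsp

0.015360 US qt = 0.983040 US tbsp and 0.29631 US tsp = 0.0987700 US tbsp.
0.983040 − 0.0987700 ≈ 0.88427 US tbsp.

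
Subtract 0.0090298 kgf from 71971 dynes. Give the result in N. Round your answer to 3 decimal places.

71971 dyn = 0.719710 N and 0.0090298 kgf = 0.0885521 N.
0.719710 − 0.0885521 ≈ 0.631 N.

0.631 newtons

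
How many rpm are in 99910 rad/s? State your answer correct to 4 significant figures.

954100 rpm

1 radian per second = 9.54930 rpm.
Then 99910 × 9.54930 ≈ 954100 rpm.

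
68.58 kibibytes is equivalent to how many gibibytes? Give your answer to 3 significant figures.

6.54e-5 GiB

1 KiB = 9.53674e-7 gibibytes.
68.58 × 9.53674e-7 ≈ 6.54e-5 GiB.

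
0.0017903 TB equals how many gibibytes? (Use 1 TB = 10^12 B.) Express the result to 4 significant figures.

1.667 GiB

1 TB = 931.323 gibibytes.
Then 0.0017903 × 931.323 ≈ 1.667 GiB.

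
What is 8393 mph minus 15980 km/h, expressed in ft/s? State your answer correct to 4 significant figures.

-2254 ft/s

8393 mph = 12309.7 ft/s and 15980 km/h = 14563.3 ft/s.
12309.7 − 14563.3 ≈ -2254 ft/s.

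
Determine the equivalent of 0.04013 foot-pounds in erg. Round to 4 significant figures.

544100 ergs

1 ft·lbf = 1.35582 × 10^7 erg.
So 0.04013 × 1.35582 × 10^7 ≈ 544100 erg.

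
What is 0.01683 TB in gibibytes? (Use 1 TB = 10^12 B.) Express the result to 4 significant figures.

15.67 gibibytes

1 terabyte = 931.323 GiB.
So 0.01683 × 931.323 ≈ 15.67 GiB.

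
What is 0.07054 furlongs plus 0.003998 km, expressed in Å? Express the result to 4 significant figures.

1.819e+11 Å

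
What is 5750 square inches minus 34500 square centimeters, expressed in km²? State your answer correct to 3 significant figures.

5750 in² = 3.70967 × 10^-6 km² and 34500 cm² = 3.45000 × 10^-6 km².
3.70967 × 10^-6 − 3.45000 × 10^-6 ≈ 2.60 × 10^-7 km².

2.60 × 10^-7 km²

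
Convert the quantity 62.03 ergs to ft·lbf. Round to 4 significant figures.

4.575 × 10^-6 ft·lbf

1 erg = 7.37562 × 10^-8 foot-pounds.
Then 62.03 × 7.37562 × 10^-8 ≈ 4.575 × 10^-6 ft·lbf.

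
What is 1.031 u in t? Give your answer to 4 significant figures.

1 atomic mass unit = 1.66054e-30 t.
Then 1.031 × 1.66054e-30 ≈ 1.712e-30 t.

1.712e-30 t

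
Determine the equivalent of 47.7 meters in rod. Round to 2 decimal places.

9.48 rod

1 m = 0.198839 rods.
So 47.7 × 0.198839 ≈ 9.48 rod.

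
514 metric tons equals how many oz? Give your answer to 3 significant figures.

1 t = 35274.0 ounces.
Thus 514 × 35274.0 ≈ 1.81e+7 oz.

1.81e+7 ounces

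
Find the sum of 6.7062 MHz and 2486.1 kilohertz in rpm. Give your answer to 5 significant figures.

6.7062 MHz = 4.02372 × 10^8 rpm and 2486.1 kHz = 1.49166 × 10^8 rpm.
4.02372 × 10^8 + 1.49166 × 10^8 ≈ 5.5154 × 10^8 rpm.

5.5154 × 10^8 revolutions per minute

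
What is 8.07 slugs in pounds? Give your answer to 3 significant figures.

1 slug = 32.1740 lb.
8.07 × 32.1740 ≈ 260 lb.

260 lb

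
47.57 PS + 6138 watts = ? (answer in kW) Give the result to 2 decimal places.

41.13 kilowatts

47.57 PS = 34.9877 kW and 6138 W = 6.13800 kW.
34.9877 + 6.13800 ≈ 41.13 kW.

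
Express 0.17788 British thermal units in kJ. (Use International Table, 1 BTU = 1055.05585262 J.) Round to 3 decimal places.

1 BTU = 1.05506 kilojoules.
0.17788 × 1.05506 ≈ 0.188 kJ.

0.188 kJ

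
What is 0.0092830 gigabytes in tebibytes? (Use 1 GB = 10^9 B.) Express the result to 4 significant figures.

8.443e-6 TiB

1 gigabyte = 0.000909495 TiB.
0.0092830 × 0.000909495 ≈ 8.443e-6 TiB.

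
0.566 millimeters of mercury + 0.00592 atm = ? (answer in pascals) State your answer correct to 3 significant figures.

675 pascals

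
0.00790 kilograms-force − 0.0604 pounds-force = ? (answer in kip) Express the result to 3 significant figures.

-4.30e-5 kip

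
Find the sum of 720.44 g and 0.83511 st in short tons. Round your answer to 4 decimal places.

0.0066 short tons

720.44 g = 0.000794149 short ton and 0.83511 st = 0.00584577 short ton.
0.000794149 + 0.00584577 ≈ 0.0066 short ton.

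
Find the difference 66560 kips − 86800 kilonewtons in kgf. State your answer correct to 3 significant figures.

66560 kip = 3.01911e+7 kgf and 86800 kN = 8.85114e+6 kgf.
3.01911e+7 − 8.85114e+6 ≈ 2.13e+7 kgf.

2.13e+7 kgf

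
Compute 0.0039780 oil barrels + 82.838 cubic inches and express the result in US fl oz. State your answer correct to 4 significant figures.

67.29 US fl oz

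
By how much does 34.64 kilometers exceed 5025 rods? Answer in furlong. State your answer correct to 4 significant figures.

34.64 km = 172.194 furlong and 5025 rod = 125.625 furlong.
172.194 − 125.625 ≈ 46.57 furlong.

46.57 furlongs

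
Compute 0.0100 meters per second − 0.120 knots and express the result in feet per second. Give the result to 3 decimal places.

0.0100 m/s = 0.0328084 ft/s and 0.120 kn = 0.202537 ft/s.
0.0328084 − 0.202537 ≈ -0.170 ft/s.

-0.170 feet per second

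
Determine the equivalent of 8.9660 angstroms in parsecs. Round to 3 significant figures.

1 angstrom = 3.24078 × 10^-27 pc.
Then 8.9660 × 3.24078 × 10^-27 ≈ 2.91 × 10^-26 pc.

2.91 × 10^-26 pc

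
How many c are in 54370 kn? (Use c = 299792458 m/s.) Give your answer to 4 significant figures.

1 kn = 1.71600e-9 c.
So 54370 × 1.71600e-9 ≈ 9.330e-5 c.

9.330e-5 c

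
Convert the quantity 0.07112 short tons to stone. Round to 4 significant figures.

10.16 stone

1 short ton = 142.857 st.
0.07112 × 142.857 ≈ 10.16 st.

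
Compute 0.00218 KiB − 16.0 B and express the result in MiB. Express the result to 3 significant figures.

0.00218 KiB = 2.12891 × 10^-6 MiB and 16.0 B = 1.52588 × 10^-5 MiB.
2.12891 × 10^-6 − 1.52588 × 10^-5 ≈ -1.31 × 10^-5 MiB.

-1.31 × 10^-5 MiB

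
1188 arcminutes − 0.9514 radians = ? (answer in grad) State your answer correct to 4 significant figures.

1188 arcmin = 22.0000 grad and 0.9514 rad = 60.5680 grad.
22.0000 − 60.5680 ≈ -38.57 grad.

-38.57 grad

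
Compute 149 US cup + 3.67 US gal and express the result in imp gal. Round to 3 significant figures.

149 US cup = 7.75428 imp gal and 3.67 US gal = 3.05591 imp gal.
7.75428 + 3.05591 ≈ 10.8 imp gal.

10.8 imp gal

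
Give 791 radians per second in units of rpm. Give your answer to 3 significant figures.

7550 revolutions per minute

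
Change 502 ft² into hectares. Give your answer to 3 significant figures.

1 square foot = 9.29030e-6 hectares.
So 502 × 9.29030e-6 ≈ 0.00466 ha.

0.00466 hectares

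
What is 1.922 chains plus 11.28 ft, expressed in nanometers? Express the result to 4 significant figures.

1.922 chain = 3.86645 × 10^10 nm and 11.28 ft = 3.43814 × 10^9 nm.
3.86645 × 10^10 + 3.43814 × 10^9 ≈ 4.210 × 10^10 nm.

4.210 × 10^10 nanometers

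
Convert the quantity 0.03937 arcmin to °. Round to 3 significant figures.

1 arcminute = 0.0166667 °.
Then 0.03937 × 0.0166667 ≈ 0.000656 °.

0.000656 degrees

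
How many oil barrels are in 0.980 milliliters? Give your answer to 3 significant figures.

6.16e-6 bbl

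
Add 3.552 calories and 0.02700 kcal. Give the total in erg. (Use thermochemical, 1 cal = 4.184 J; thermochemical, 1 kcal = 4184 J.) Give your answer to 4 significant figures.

1.278e+9 erg

3.552 cal = 1.48616e+8 erg and 0.02700 kcal = 1.12968e+9 erg.
1.48616e+8 + 1.12968e+9 ≈ 1.278e+9 erg.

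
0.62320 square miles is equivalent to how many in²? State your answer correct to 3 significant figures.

1 mi² = 4.01449e+9 square inches.
Then 0.62320 × 4.01449e+9 ≈ 2.50e+9 in².

2.50e+9 in²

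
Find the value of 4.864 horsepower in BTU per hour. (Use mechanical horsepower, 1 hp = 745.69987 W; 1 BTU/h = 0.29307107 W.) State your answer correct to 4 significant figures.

1 hp = 2544.43 BTU/h.
Thus 4.864 × 2544.43 ≈ 12380 BTU/h.

12380 BTU/h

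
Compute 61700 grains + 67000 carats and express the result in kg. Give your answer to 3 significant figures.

17.4 kilograms

61700 gr = 3.99809 kg and 67000 ct = 13.4000 kg.
3.99809 + 13.4000 ≈ 17.4 kg.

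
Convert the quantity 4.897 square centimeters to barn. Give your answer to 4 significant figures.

4.897e+24 barn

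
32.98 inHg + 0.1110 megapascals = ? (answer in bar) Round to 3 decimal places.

32.98 inHg = 1.11683 bar and 0.1110 MPa = 1.11000 bar.
1.11683 + 1.11000 ≈ 2.227 bar.

2.227 bar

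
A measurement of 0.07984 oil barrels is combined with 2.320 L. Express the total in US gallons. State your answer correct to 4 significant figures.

3.966 US gallons

0.07984 bbl = 3.35328 US gal and 2.320 L = 0.612879 US gal.
3.35328 + 0.612879 ≈ 3.966 US gal.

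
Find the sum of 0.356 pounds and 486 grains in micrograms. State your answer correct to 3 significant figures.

0.356 lb = 1.61479e+8 μg and 486 gr = 3.14923e+7 μg.
1.61479e+8 + 3.14923e+7 ≈ 1.93e+8 μg.

1.93e+8 μg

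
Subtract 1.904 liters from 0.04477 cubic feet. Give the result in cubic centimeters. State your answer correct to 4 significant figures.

0.04477 ft³ = 1267.745 cm³ and 1.904 L = 1904.000 cm³.
1267.745 − 1904.000 ≈ -636.3 cm³.

-636.3 cm³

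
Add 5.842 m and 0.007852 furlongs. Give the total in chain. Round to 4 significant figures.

5.842 m = 0.290404 chain and 0.007852 furlong = 0.0785200 chain.
0.290404 + 0.0785200 ≈ 0.3689 chain.

0.3689 chains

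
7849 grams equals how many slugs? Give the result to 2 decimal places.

1 gram = 6.85218e-5 slug.
So 7849 × 6.85218e-5 ≈ 0.54 slug.

0.54 slug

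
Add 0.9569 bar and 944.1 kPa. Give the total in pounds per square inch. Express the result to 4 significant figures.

150.8 psi

0.9569 bar = 13.8787 psi and 944.1 kPa = 136.930 psi.
13.8787 + 136.930 ≈ 150.8 psi.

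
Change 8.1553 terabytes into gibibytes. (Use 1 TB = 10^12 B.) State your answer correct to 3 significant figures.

7600 gibibytes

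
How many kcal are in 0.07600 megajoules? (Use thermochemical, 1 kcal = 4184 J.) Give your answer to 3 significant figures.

18.2 kcal

1 MJ = 239.006 kcal.
Then 0.07600 × 239.006 ≈ 18.2 kcal.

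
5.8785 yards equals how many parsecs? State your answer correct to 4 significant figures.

1 yard = 2.96337 × 10^-17 parsecs.
So 5.8785 × 2.96337 × 10^-17 ≈ 1.742 × 10^-16 pc.

1.742 × 10^-16 pc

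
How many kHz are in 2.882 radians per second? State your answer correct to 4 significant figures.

1 radian per second = 0.000159155 kHz.
Thus 2.882 × 0.000159155 ≈ 0.0004587 kHz.

0.0004587 kilohertz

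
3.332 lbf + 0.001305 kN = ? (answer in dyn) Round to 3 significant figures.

3.332 lbf = 1.48215e+6 dyn and 0.001305 kN = 130500 dyn.
1.48215e+6 + 130500 ≈ 1.61e+6 dyn.

1.61e+6 dyn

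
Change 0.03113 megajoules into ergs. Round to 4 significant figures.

1 MJ = 1.00000 × 10^13 ergs.
Thus 0.03113 × 1.00000 × 10^13 ≈ 3.113 × 10^11 erg.

3.113 × 10^11 ergs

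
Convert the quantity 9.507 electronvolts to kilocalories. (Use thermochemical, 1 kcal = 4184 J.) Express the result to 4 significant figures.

1 electronvolt = 3.82929e-23 kilocalories.
Then 9.507 × 3.82929e-23 ≈ 3.641e-22 kcal.

3.641e-22 kcal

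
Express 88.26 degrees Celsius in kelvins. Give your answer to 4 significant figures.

K = °C + 273.15.
Applying the formula gives 361.4 K.

361.4 K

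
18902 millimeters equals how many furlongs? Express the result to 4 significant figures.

1 millimeter = 4.97097e-6 furlongs.
So 18902 × 4.97097e-6 ≈ 0.09396 furlong.

0.09396 furlongs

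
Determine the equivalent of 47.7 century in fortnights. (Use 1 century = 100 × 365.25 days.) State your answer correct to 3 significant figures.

1 century = 2608.93 fortnights.
47.7 × 2608.93 ≈ 124000 fortnight.

124000 fortnight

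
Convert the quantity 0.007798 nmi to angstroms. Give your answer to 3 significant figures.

1.44 × 10^11 Å

1 nautical mile = 1.85200 × 10^13 Å.
Then 0.007798 × 1.85200 × 10^13 ≈ 1.44 × 10^11 Å.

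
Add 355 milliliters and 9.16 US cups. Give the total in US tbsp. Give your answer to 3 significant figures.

171 US tablespoons

355 mL = 24.0080 US tbsp and 9.16 US cup = 146.560 US tbsp.
24.0080 + 146.560 ≈ 171 US tbsp.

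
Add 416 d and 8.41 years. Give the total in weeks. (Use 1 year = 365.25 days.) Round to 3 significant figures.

498 weeks

416 d = 59.4286 wk and 8.41 yr = 438.822 wk.
59.4286 + 438.822 ≈ 498 wk.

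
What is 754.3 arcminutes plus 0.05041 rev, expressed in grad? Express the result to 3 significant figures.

34.1 grad

754.3 arcmin = 13.9685 grad and 0.05041 rev = 20.1640 grad.
13.9685 + 20.1640 ≈ 34.1 grad.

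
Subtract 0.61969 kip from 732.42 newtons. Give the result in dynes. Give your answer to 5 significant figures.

732.42 N = 7.32420e+7 dyn and 0.61969 kip = 2.75652e+8 dyn.
7.32420e+7 − 2.75652e+8 ≈ -2.0241e+8 dyn.

-2.0241e+8 dyn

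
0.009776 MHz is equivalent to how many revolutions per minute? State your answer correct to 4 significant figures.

1 megahertz = 6.00000 × 10^7 revolutions per minute.
0.009776 × 6.00000 × 10^7 ≈ 586600 rpm.

586600 rpm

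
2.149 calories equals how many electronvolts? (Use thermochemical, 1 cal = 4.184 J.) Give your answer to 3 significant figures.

1 calorie = 2.61145 × 10^19 eV.
So 2.149 × 2.61145 × 10^19 ≈ 5.61 × 10^19 eV.

5.61 × 10^19 electronvolts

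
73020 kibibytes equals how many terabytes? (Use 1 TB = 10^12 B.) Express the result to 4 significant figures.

1 kibibyte = 1.02400e-9 terabytes.
So 73020 × 1.02400e-9 ≈ 7.477e-5 TB.

7.477e-5 TB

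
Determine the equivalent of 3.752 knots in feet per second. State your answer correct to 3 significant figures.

1 knot = 1.68781 ft/s.
3.752 × 1.68781 ≈ 6.33 ft/s.

6.33 ft/s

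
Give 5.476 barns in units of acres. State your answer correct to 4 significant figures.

1 barn = 2.47105e-32 acres.
Then 5.476 × 2.47105e-32 ≈ 1.353e-31 acre.

1.353e-31 acres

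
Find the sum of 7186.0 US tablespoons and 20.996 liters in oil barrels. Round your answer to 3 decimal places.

0.800 bbl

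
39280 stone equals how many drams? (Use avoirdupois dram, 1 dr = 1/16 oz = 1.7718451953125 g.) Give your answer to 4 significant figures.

1 stone = 3584.00 dr.
So 39280 × 3584.00 ≈ 1.408e+8 dr.

1.408e+8 dr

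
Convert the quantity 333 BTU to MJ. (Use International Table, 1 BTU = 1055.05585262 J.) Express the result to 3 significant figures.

1 British thermal unit = 0.00105506 megajoules.
333 × 0.00105506 ≈ 0.351 MJ.

0.351 MJ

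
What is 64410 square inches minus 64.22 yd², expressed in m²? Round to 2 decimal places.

-12.14 m²

64410 in² = 41.5548 m² and 64.22 yd² = 53.6961 m².
41.5548 − 53.6961 ≈ -12.14 m².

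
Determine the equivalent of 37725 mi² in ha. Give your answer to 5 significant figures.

9.7707e+6 ha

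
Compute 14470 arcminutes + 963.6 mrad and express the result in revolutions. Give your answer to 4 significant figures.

14470 arcmin = 0.669907 rev and 963.6 mrad = 0.153362 rev.
0.669907 + 0.153362 ≈ 0.8233 rev.

0.8233 rev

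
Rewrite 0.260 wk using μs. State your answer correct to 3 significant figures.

1 week = 6.04800e+11 microseconds.
Thus 0.260 × 6.04800e+11 ≈ 1.57e+11 μs.

1.57e+11 μs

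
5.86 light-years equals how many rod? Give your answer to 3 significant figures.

1 light-year = 1.88116 × 10^15 rod.
Then 5.86 × 1.88116 × 10^15 ≈ 1.10 × 10^16 rod.

1.10 × 10^16 rod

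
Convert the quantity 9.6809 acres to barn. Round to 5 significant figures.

1 acre = 4.04686e+31 barns.
9.6809 × 4.04686e+31 ≈ 3.9177e+32 barn.

3.9177e+32 barns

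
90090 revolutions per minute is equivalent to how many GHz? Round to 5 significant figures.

1 revolution per minute = 1.66667e-11 gigahertz.
So 90090 × 1.66667e-11 ≈ 1.5015e-6 GHz.

1.5015e-6 gigahertz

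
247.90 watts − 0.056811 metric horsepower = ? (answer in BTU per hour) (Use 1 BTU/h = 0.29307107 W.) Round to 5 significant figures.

247.90 W = 845.870 BTU/h and 0.056811 PS = 142.574 BTU/h.
845.870 − 142.574 ≈ 703.30 BTU/h.

703.30 BTU/h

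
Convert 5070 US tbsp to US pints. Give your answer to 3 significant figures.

1 US tbsp = 0.0312500 US pt.
5070 × 0.0312500 ≈ 158 US pt.

158 US pt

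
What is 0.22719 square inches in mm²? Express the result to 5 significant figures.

146.57 square millimeters

1 in² = 645.160 square millimeters.
So 0.22719 × 645.160 ≈ 146.57 mm².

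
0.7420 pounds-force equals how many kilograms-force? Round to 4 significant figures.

1 lbf = 0.453592 kgf.
0.7420 × 0.453592 ≈ 0.3366 kgf.

0.3366 kilograms-force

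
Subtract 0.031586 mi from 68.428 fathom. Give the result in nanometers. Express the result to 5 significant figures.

68.428 fathom = 1.25141 × 10^11 nm and 0.031586 mi = 5.08327 × 10^10 nm.
1.25141 × 10^11 − 5.08327 × 10^10 ≈ 7.4308 × 10^10 nm.

7.4308 × 10^10 nanometers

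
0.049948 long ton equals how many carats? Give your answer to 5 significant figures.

253750 ct

1 long ton = 5.08023 × 10^6 carats.
0.049948 × 5.08023 × 10^6 ≈ 253750 ct.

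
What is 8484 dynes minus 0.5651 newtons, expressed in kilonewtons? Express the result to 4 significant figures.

8484 dyn = 8.48400 × 10^-5 kN and 0.5651 N = 0.000565100 kN.
8.48400 × 10^-5 − 0.000565100 ≈ -0.0004803 kN.

-0.0004803 kN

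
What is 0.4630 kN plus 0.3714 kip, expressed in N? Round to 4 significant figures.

0.4630 kN = 463.000 N and 0.3714 kip = 1652.07 N.
463.000 + 1652.07 ≈ 2115 N.

2115 N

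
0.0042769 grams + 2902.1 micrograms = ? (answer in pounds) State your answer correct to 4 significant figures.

0.0042769 g = 9.42895e-6 lb and 2902.1 μg = 6.39804e-6 lb.
9.42895e-6 + 6.39804e-6 ≈ 1.583e-5 lb.

1.583e-5 lb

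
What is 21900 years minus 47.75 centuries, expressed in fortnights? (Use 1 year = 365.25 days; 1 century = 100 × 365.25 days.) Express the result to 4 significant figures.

21900 yr = 571355 fortnight and 47.75 century = 124576 fortnight.
571355 − 124576 ≈ 446800 fortnight.

446800 fortnights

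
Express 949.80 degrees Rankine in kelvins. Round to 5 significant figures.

527.67 kelvins

°R = K × 9/5.
Applying the formula gives 527.67 K.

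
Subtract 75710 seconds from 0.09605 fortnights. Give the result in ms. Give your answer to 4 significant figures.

0.09605 fortnight = 1.16182 × 10^8 ms and 75710 s = 7.57100 × 10^7 ms.
1.16182 × 10^8 − 7.57100 × 10^7 ≈ 4.047 × 10^7 ms.

4.047 × 10^7 ms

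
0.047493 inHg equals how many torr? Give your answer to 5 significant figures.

1 inch of mercury = 25.4000 torr.
Then 0.047493 × 25.4000 ≈ 1.2063 torr.

1.2063 torr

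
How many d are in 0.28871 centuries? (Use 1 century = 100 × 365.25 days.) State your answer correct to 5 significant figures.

10545 d

1 century = 36525.0 days.
Then 0.28871 × 36525.0 ≈ 10545 d.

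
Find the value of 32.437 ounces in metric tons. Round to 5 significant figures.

1 oz = 2.83495 × 10^-5 t.
So 32.437 × 2.83495 × 10^-5 ≈ 0.00091957 t.

0.00091957 t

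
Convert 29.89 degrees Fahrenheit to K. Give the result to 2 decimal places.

271.98 kelvins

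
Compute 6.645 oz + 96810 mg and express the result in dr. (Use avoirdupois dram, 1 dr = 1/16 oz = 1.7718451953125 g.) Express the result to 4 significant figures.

6.645 oz = 106.320 dr and 96810 mg = 54.6380 dr.
106.320 + 54.6380 ≈ 161.0 dr.

161.0 drams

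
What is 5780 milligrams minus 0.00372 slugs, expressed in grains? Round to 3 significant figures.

-749 gr

5780 mg = 89.1990 gr and 0.00372 slug = 837.812 gr.
89.1990 − 837.812 ≈ -749 gr.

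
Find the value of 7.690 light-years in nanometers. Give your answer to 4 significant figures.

1 light-year = 9.46073 × 10^24 nanometers.
So 7.690 × 9.46073 × 10^24 ≈ 7.275 × 10^25 nm.

7.275 × 10^25 nanometers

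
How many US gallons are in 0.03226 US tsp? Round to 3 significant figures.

4.20e-5 US gal

1 US tsp = 0.00130208 US gal.
0.03226 × 0.00130208 ≈ 4.20e-5 US gal.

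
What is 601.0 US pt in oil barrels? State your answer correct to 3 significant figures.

1.79 oil barrels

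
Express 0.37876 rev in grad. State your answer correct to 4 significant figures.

151.5 grad

1 revolution = 400.000 grad.
So 0.37876 × 400.000 ≈ 151.5 grad.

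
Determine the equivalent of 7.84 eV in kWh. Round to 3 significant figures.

1 electronvolt = 4.45049e-26 kWh.
Then 7.84 × 4.45049e-26 ≈ 3.49e-25 kWh.

3.49e-25 kWh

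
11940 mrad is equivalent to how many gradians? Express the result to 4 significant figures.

760.1 gradians

1 mrad = 0.0636620 gradians.
Then 11940 × 0.0636620 ≈ 760.1 grad.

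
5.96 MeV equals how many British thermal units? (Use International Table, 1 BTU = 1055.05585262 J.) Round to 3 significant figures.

1 MeV = 1.51857 × 10^-16 BTU.
5.96 × 1.51857 × 10^-16 ≈ 9.05 × 10^-16 BTU.

9.05 × 10^-16 BTU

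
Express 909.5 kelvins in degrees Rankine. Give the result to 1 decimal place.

1637.1 °R

°R = K × 9/5.
Applying the formula gives 1637.1 °R.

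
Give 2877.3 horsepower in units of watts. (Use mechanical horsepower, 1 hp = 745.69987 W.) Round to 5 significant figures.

1 hp = 745.700 W.
So 2877.3 × 745.700 ≈ 2.1456e+6 W.

2.1456e+6 W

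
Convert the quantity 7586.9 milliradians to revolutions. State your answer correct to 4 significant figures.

1.207 rev

1 milliradian = 0.000159155 revolutions.
7586.9 × 0.000159155 ≈ 1.207 rev.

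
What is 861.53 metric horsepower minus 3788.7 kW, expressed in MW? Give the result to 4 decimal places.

-3.1550 megawatts

861.53 PS = 0.633654 MW and 3788.7 kW = 3.78870 MW.
0.633654 − 3.78870 ≈ -3.1550 MW.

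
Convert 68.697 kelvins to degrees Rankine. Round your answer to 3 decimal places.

°R = K × 9/5.
Applying the formula gives 123.655 °R.

123.655 degrees Rankine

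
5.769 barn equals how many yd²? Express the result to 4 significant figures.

1 barn = 1.19599 × 10^-28 square yards.
Thus 5.769 × 1.19599 × 10^-28 ≈ 6.900 × 10^-28 yd².

6.900 × 10^-28 yd²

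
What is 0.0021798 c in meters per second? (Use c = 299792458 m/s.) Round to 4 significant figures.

653500 meters per second

1 speed of light = 2.99792 × 10^8 meters per second.
So 0.0021798 × 2.99792 × 10^8 ≈ 653500 m/s.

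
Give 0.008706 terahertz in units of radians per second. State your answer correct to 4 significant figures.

1 terahertz = 6.28319 × 10^12 rad/s.
Then 0.008706 × 6.28319 × 10^12 ≈ 5.470 × 10^10 rad/s.

5.470 × 10^10 radians per second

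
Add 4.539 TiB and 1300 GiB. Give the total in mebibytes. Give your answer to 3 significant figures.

4.539 TiB = 4.75949e+6 MiB and 1300 GiB = 1.33120e+6 MiB.
4.75949e+6 + 1.33120e+6 ≈ 6.09e+6 MiB.

6.09e+6 MiB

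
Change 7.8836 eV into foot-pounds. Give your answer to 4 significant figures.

1 eV = 1.18170e-19 ft·lbf.
So 7.8836 × 1.18170e-19 ≈ 9.316e-19 ft·lbf.

9.316e-19 ft·lbf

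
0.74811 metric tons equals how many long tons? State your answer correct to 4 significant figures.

0.7363 long tons

1 t = 0.984207 long tons.
Thus 0.74811 × 0.984207 ≈ 0.7363 long ton.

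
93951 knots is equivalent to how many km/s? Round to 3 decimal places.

48.333 km/s

1 knot = 0.000514444 km/s.
So 93951 × 0.000514444 ≈ 48.333 km/s.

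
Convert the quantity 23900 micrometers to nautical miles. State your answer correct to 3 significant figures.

1 micrometer = 5.39957 × 10^-10 nmi.
Thus 23900 × 5.39957 × 10^-10 ≈ 1.29 × 10^-5 nmi.

1.29 × 10^-5 nautical miles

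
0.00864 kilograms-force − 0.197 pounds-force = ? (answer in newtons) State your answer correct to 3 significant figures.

0.00864 kgf = 0.0847295 N and 0.197 lbf = 0.876300 N.
0.0847295 − 0.876300 ≈ -0.792 N.

-0.792 newtons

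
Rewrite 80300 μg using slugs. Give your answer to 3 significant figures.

5.50e-6 slug

1 μg = 6.85218e-11 slugs.
Thus 80300 × 6.85218e-11 ≈ 5.50e-6 slug.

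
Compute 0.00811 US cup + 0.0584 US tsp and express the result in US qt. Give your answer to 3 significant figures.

0.00233 US quarts

0.00811 US cup = 0.00202750 US qt and 0.0584 US tsp = 0.000304167 US qt.
0.00202750 + 0.000304167 ≈ 0.00233 US qt.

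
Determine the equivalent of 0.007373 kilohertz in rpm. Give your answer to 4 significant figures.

442.4 rpm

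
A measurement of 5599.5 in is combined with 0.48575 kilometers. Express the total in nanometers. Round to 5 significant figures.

5599.5 in = 1.42227 × 10^11 nm and 0.48575 km = 4.85750 × 10^11 nm.
1.42227 × 10^11 + 4.85750 × 10^11 ≈ 6.2798 × 10^11 nm.

6.2798 × 10^11 nm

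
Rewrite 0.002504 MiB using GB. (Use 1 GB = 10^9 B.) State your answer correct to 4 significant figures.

2.626e-6 gigabytes

1 MiB = 0.00104858 gigabytes.
Then 0.002504 × 0.00104858 ≈ 2.626e-6 GB.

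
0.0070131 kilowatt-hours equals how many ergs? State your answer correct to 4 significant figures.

2.525 × 10^11 erg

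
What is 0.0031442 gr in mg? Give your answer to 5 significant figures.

0.20374 mg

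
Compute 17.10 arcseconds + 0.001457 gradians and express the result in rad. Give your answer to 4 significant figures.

17.10 arcsec = 8.29031e-5 rad and 0.001457 grad = 2.28865e-5 rad.
8.29031e-5 + 2.28865e-5 ≈ 0.0001058 rad.

0.0001058 rad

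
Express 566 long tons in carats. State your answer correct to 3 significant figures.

2.88e+9 carats

1 long ton = 5.08023e+6 ct.
So 566 × 5.08023e+6 ≈ 2.88e+9 ct.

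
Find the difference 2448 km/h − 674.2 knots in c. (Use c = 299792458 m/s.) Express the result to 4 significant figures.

2448 km/h = 2.26824e-6 c and 674.2 kn = 1.15693e-6 c.
2.26824e-6 − 1.15693e-6 ≈ 1.111e-6 c.

1.111e-6 c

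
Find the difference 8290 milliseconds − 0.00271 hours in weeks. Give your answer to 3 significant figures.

-2.42e-6 weeks

8290 ms = 1.37070e-5 wk and 0.00271 h = 1.61310e-5 wk.
1.37070e-5 − 1.61310e-5 ≈ -2.42e-6 wk.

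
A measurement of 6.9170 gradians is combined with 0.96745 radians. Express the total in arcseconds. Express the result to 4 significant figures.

6.9170 grad = 22411.1 arcsec and 0.96745 rad = 199551 arcsec.
22411.1 + 199551 ≈ 222000 arcsec.

222000 arcseconds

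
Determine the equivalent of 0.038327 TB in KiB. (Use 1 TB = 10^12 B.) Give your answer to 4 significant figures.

1 TB = 9.765625 × 10^8 KiB.
Thus 0.038327 × 9.765625 × 10^8 ≈ 3.743 × 10^7 KiB.

3.743 × 10^7 KiB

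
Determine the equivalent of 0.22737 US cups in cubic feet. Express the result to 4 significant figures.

0.001900 cubic feet

1 US cup = 0.00835503 cubic feet.
Thus 0.22737 × 0.00835503 ≈ 0.001900 ft³.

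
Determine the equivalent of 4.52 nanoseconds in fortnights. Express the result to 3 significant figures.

3.74e-15 fortnight

1 ns = 8.26720e-16 fortnights.
Then 4.52 × 8.26720e-16 ≈ 3.74e-15 fortnight.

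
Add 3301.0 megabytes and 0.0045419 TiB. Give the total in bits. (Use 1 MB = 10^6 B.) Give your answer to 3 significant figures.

3301.0 MB = 2.64080 × 10^10 bit and 0.0045419 TiB = 3.99510 × 10^10 bit.
2.64080 × 10^10 + 3.99510 × 10^10 ≈ 6.64 × 10^10 bit.

6.64 × 10^10 bits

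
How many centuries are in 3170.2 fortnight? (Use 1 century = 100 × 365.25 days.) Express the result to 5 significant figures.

1.2151 centuries

1 fortnight = 0.000383299 century.
Thus 3170.2 × 0.000383299 ≈ 1.2151 century.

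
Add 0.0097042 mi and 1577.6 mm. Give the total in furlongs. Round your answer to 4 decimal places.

0.0097042 mi = 0.0776336 furlong and 1577.6 mm = 0.00784220 furlong.
0.0776336 + 0.00784220 ≈ 0.0855 furlong.

0.0855 furlongs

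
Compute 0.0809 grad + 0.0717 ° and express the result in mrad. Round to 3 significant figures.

0.0809 grad = 1.27077 mrad and 0.0717 ° = 1.25140 mrad.
1.27077 + 1.25140 ≈ 2.52 mrad.

2.52 mrad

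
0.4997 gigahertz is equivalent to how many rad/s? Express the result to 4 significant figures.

1 gigahertz = 6.28319e+9 radians per second.
So 0.4997 × 6.28319e+9 ≈ 3.140e+9 rad/s.

3.140e+9 rad/s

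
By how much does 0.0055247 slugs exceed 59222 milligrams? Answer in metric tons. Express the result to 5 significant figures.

2.1405 × 10^-5 metric tons

0.0055247 slug = 8.06269 × 10^-5 t and 59222 mg = 5.92220 × 10^-5 t.
8.06269 × 10^-5 − 5.92220 × 10^-5 ≈ 2.1405 × 10^-5 t.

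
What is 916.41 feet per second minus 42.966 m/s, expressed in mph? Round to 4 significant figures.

528.7 miles per hour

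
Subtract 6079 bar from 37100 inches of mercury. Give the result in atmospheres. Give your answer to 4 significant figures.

37100 inHg = 1239.92 atm and 6079 bar = 5999.51 atm.
1239.92 − 5999.51 ≈ -4760 atm.

-4760 atmospheres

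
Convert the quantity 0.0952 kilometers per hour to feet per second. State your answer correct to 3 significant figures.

0.0868 ft/s

1 kilometer per hour = 0.911344 ft/s.
So 0.0952 × 0.911344 ≈ 0.0868 ft/s.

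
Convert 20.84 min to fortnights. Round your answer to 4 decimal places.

0.0010 fortnight

1 minute = 4.96032 × 10^-5 fortnights.
Then 20.84 × 4.96032 × 10^-5 ≈ 0.0010 fortnight.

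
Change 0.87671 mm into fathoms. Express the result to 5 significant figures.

0.00047939 fathoms

1 mm = 0.000546807 fathom.
Then 0.87671 × 0.000546807 ≈ 0.00047939 fathom.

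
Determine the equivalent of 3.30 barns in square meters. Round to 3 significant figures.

3.30 × 10^-28 square meters

1 barn = 1.00000 × 10^-28 square meters.
Thus 3.30 × 1.00000 × 10^-28 ≈ 3.30 × 10^-28 m².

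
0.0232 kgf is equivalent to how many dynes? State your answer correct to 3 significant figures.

22800 dyn

1 kilogram-force = 980665 dynes.
Thus 0.0232 × 980665 ≈ 22800 dyn.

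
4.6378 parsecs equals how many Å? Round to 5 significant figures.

1 pc = 3.08568e+26 Å.
So 4.6378 × 3.08568e+26 ≈ 1.4311e+27 Å.

1.4311e+27 Å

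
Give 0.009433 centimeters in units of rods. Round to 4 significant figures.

1.876 × 10^-5 rod

1 cm = 0.00198839 rod.
Thus 0.009433 × 0.00198839 ≈ 1.876 × 10^-5 rod.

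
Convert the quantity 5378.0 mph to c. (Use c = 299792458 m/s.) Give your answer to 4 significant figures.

1 mile per hour = 1.49116e-9 c.
5378.0 × 1.49116e-9 ≈ 8.019e-6 c.

8.019e-6 times the speed of light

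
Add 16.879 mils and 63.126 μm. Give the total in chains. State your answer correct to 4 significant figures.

16.879 mil = 2.13119e-5 chain and 63.126 μm = 3.13797e-6 chain.
2.13119e-5 + 3.13797e-6 ≈ 2.445e-5 chain.

2.445e-5 chains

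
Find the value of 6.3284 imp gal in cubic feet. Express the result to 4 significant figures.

1.016 cubic feet

1 imperial gallon = 0.160544 cubic feet.
6.3284 × 0.160544 ≈ 1.016 ft³.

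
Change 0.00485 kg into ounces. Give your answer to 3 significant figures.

0.171 ounces

1 kilogram = 35.2740 ounces.
0.00485 × 35.2740 ≈ 0.171 oz.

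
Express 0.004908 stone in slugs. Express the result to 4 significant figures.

0.002136 slug

1 stone = 0.435133 slugs.
Then 0.004908 × 0.435133 ≈ 0.002136 slug.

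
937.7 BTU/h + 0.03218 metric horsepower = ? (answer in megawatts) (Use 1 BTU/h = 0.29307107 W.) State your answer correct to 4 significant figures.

0.0002985 MW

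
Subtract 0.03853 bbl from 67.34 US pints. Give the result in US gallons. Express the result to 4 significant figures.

6.799 US gallons

67.34 US pt = 8.41750 US gal and 0.03853 bbl = 1.61826 US gal.
8.41750 − 1.61826 ≈ 6.799 US gal.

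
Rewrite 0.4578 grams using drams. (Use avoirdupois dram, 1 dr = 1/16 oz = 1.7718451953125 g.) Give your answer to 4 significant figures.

0.2584 dr

1 g = 0.564383 drams.
0.4578 × 0.564383 ≈ 0.2584 dr.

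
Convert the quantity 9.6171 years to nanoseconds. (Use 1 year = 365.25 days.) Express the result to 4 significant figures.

3.035e+17 nanoseconds

1 year = 3.15576e+16 ns.
Then 9.6171 × 3.15576e+16 ≈ 3.035e+17 ns.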